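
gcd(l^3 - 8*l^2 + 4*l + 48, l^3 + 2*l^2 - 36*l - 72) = l^2 - 4*l - 12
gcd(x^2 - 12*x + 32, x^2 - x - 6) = 1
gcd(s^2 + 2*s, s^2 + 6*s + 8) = s + 2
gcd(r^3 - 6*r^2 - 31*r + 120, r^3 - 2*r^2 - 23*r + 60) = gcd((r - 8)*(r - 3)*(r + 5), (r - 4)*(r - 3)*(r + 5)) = r^2 + 2*r - 15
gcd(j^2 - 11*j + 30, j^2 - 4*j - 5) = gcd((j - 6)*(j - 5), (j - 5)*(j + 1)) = j - 5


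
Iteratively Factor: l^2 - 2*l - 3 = (l + 1)*(l - 3)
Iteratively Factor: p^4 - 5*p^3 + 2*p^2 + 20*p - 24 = (p + 2)*(p^3 - 7*p^2 + 16*p - 12) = (p - 3)*(p + 2)*(p^2 - 4*p + 4) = (p - 3)*(p - 2)*(p + 2)*(p - 2)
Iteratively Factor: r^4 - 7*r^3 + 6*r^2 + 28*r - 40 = (r - 2)*(r^3 - 5*r^2 - 4*r + 20) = (r - 2)^2*(r^2 - 3*r - 10) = (r - 2)^2*(r + 2)*(r - 5)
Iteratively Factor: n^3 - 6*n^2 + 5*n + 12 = (n - 4)*(n^2 - 2*n - 3) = (n - 4)*(n - 3)*(n + 1)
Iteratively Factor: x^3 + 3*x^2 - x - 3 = (x + 3)*(x^2 - 1) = (x - 1)*(x + 3)*(x + 1)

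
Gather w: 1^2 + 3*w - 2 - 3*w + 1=0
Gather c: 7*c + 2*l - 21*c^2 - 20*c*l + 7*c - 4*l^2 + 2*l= -21*c^2 + c*(14 - 20*l) - 4*l^2 + 4*l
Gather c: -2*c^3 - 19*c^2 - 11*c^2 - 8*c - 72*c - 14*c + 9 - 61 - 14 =-2*c^3 - 30*c^2 - 94*c - 66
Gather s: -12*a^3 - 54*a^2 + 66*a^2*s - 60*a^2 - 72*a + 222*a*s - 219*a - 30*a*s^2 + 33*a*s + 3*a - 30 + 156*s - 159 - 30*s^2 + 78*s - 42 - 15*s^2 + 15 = -12*a^3 - 114*a^2 - 288*a + s^2*(-30*a - 45) + s*(66*a^2 + 255*a + 234) - 216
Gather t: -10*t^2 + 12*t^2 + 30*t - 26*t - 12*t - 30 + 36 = 2*t^2 - 8*t + 6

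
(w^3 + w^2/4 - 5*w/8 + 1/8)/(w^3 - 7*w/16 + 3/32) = 4*(w + 1)/(4*w + 3)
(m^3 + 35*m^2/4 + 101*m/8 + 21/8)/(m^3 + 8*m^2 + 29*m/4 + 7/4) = (8*m^2 + 14*m + 3)/(2*(4*m^2 + 4*m + 1))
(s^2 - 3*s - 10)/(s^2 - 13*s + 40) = (s + 2)/(s - 8)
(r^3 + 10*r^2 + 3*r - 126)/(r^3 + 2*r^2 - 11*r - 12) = (r^2 + 13*r + 42)/(r^2 + 5*r + 4)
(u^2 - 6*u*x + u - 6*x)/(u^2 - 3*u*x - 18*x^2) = (u + 1)/(u + 3*x)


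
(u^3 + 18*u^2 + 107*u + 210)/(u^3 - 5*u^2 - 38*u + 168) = (u^2 + 12*u + 35)/(u^2 - 11*u + 28)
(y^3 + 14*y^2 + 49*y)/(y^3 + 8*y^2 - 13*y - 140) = y*(y + 7)/(y^2 + y - 20)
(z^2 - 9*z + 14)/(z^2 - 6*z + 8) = (z - 7)/(z - 4)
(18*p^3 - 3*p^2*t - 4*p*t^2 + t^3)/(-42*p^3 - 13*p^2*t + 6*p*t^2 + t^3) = (-3*p + t)/(7*p + t)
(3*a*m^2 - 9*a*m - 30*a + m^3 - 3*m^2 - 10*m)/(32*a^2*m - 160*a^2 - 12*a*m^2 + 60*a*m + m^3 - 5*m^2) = (3*a*m + 6*a + m^2 + 2*m)/(32*a^2 - 12*a*m + m^2)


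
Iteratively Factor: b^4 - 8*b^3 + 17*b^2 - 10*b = (b - 2)*(b^3 - 6*b^2 + 5*b) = (b - 2)*(b - 1)*(b^2 - 5*b) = b*(b - 2)*(b - 1)*(b - 5)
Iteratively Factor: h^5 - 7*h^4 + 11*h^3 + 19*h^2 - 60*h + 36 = (h - 3)*(h^4 - 4*h^3 - h^2 + 16*h - 12) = (h - 3)*(h + 2)*(h^3 - 6*h^2 + 11*h - 6) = (h - 3)*(h - 2)*(h + 2)*(h^2 - 4*h + 3) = (h - 3)*(h - 2)*(h - 1)*(h + 2)*(h - 3)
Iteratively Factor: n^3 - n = (n)*(n^2 - 1) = n*(n + 1)*(n - 1)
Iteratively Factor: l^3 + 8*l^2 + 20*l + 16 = (l + 2)*(l^2 + 6*l + 8) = (l + 2)*(l + 4)*(l + 2)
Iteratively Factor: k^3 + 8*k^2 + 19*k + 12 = (k + 1)*(k^2 + 7*k + 12) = (k + 1)*(k + 4)*(k + 3)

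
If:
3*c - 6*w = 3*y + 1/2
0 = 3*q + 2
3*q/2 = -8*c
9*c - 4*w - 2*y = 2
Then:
No Solution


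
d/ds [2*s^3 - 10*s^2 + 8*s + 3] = 6*s^2 - 20*s + 8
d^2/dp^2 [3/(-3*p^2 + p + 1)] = 6*(-9*p^2 + 3*p + (6*p - 1)^2 + 3)/(-3*p^2 + p + 1)^3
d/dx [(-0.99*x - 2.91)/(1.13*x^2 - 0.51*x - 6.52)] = (1.1187*x^2 + 6.5766*x + 4.9707)/(1.2769*x^4 - 1.1526*x^3 - 14.4751*x^2 + 6.6504*x + 42.5104)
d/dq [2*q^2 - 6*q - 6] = 4*q - 6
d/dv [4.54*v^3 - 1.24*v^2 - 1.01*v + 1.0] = 13.62*v^2 - 2.48*v - 1.01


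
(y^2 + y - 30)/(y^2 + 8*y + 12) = (y - 5)/(y + 2)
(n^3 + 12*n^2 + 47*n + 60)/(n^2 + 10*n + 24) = (n^2 + 8*n + 15)/(n + 6)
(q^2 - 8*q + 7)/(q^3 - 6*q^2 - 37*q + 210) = (q - 1)/(q^2 + q - 30)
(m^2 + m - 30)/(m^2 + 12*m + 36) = (m - 5)/(m + 6)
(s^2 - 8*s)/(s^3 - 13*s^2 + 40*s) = 1/(s - 5)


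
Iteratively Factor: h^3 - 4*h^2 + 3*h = (h)*(h^2 - 4*h + 3) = h*(h - 3)*(h - 1)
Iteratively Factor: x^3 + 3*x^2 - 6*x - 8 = (x + 1)*(x^2 + 2*x - 8) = (x + 1)*(x + 4)*(x - 2)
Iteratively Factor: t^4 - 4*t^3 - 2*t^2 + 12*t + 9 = (t + 1)*(t^3 - 5*t^2 + 3*t + 9) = (t - 3)*(t + 1)*(t^2 - 2*t - 3) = (t - 3)*(t + 1)^2*(t - 3)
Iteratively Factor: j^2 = (j)*(j)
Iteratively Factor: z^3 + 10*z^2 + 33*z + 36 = (z + 3)*(z^2 + 7*z + 12) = (z + 3)*(z + 4)*(z + 3)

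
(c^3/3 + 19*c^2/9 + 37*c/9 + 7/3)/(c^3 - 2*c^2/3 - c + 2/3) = (3*c^2 + 16*c + 21)/(3*(3*c^2 - 5*c + 2))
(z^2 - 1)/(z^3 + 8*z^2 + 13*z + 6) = (z - 1)/(z^2 + 7*z + 6)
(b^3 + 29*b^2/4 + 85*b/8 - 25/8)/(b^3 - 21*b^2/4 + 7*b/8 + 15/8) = (8*b^3 + 58*b^2 + 85*b - 25)/(8*b^3 - 42*b^2 + 7*b + 15)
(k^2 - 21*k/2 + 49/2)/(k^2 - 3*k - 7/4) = 2*(k - 7)/(2*k + 1)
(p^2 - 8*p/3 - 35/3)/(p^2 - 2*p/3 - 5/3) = (-3*p^2 + 8*p + 35)/(-3*p^2 + 2*p + 5)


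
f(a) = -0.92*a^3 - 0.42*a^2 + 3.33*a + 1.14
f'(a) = -2.76*a^2 - 0.84*a + 3.33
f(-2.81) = 8.88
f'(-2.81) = -16.10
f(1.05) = 3.11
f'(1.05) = -0.59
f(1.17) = 2.99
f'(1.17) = -1.43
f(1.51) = 2.04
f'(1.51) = -4.23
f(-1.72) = -1.15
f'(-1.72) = -3.39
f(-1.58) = -1.54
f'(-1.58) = -2.23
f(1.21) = 2.92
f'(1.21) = -1.73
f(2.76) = -12.21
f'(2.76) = -20.01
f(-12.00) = 1490.46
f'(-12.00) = -384.03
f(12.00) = -1609.14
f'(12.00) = -404.19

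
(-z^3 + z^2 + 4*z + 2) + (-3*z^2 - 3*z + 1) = -z^3 - 2*z^2 + z + 3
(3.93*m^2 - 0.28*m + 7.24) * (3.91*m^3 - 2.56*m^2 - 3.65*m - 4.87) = 15.3663*m^5 - 11.1556*m^4 + 14.6807*m^3 - 36.6515*m^2 - 25.0624*m - 35.2588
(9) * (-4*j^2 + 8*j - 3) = -36*j^2 + 72*j - 27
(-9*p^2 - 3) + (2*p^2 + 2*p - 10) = -7*p^2 + 2*p - 13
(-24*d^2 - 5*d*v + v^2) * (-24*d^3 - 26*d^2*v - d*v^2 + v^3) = 576*d^5 + 744*d^4*v + 130*d^3*v^2 - 45*d^2*v^3 - 6*d*v^4 + v^5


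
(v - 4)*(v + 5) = v^2 + v - 20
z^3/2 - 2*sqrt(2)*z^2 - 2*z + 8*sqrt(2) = (z/2 + 1)*(z - 2)*(z - 4*sqrt(2))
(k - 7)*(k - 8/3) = k^2 - 29*k/3 + 56/3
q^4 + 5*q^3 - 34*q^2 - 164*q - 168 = (q - 6)*(q + 2)^2*(q + 7)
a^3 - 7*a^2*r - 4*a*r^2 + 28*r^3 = (a - 7*r)*(a - 2*r)*(a + 2*r)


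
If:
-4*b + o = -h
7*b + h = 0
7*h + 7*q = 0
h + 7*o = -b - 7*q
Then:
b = 0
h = 0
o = 0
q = 0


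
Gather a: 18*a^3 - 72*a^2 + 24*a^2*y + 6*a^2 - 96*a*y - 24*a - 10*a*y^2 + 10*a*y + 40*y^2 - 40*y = 18*a^3 + a^2*(24*y - 66) + a*(-10*y^2 - 86*y - 24) + 40*y^2 - 40*y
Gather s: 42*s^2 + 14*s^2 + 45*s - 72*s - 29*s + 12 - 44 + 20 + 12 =56*s^2 - 56*s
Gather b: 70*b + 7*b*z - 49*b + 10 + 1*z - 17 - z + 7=b*(7*z + 21)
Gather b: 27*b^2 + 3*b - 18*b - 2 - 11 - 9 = 27*b^2 - 15*b - 22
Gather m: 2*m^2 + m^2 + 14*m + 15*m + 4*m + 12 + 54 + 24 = 3*m^2 + 33*m + 90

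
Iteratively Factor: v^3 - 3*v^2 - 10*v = (v)*(v^2 - 3*v - 10) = v*(v + 2)*(v - 5)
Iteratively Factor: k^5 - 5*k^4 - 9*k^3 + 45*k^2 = (k - 3)*(k^4 - 2*k^3 - 15*k^2) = k*(k - 3)*(k^3 - 2*k^2 - 15*k) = k*(k - 3)*(k + 3)*(k^2 - 5*k) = k*(k - 5)*(k - 3)*(k + 3)*(k)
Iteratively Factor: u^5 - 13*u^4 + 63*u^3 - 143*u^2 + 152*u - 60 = (u - 2)*(u^4 - 11*u^3 + 41*u^2 - 61*u + 30) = (u - 5)*(u - 2)*(u^3 - 6*u^2 + 11*u - 6) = (u - 5)*(u - 2)^2*(u^2 - 4*u + 3) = (u - 5)*(u - 2)^2*(u - 1)*(u - 3)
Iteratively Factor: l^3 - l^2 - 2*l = (l + 1)*(l^2 - 2*l) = l*(l + 1)*(l - 2)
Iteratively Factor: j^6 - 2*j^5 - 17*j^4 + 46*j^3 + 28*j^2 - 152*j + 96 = (j - 1)*(j^5 - j^4 - 18*j^3 + 28*j^2 + 56*j - 96) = (j - 1)*(j + 2)*(j^4 - 3*j^3 - 12*j^2 + 52*j - 48) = (j - 2)*(j - 1)*(j + 2)*(j^3 - j^2 - 14*j + 24) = (j - 2)*(j - 1)*(j + 2)*(j + 4)*(j^2 - 5*j + 6) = (j - 2)^2*(j - 1)*(j + 2)*(j + 4)*(j - 3)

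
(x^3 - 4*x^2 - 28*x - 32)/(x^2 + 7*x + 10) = (x^2 - 6*x - 16)/(x + 5)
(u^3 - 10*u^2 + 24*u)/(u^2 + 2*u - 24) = u*(u - 6)/(u + 6)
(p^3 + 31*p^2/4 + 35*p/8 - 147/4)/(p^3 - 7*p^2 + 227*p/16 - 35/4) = 2*(2*p^2 + 19*p + 42)/(4*p^2 - 21*p + 20)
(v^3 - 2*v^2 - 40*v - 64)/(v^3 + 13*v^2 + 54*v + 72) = (v^2 - 6*v - 16)/(v^2 + 9*v + 18)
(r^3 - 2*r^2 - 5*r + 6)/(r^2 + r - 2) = r - 3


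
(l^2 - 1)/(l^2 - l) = (l + 1)/l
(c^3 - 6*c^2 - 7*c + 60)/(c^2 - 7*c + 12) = (c^2 - 2*c - 15)/(c - 3)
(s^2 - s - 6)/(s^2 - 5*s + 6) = (s + 2)/(s - 2)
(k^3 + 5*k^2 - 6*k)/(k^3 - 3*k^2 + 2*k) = (k + 6)/(k - 2)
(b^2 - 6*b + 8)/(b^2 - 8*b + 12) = (b - 4)/(b - 6)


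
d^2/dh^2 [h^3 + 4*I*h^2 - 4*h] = 6*h + 8*I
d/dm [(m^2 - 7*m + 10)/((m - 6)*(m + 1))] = 2*(m^2 - 16*m + 46)/(m^4 - 10*m^3 + 13*m^2 + 60*m + 36)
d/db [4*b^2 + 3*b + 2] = 8*b + 3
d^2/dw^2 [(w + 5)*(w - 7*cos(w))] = (7*w + 35)*cos(w) + 14*sin(w) + 2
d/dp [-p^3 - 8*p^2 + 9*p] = -3*p^2 - 16*p + 9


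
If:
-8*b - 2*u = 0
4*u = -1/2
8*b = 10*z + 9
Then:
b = 1/32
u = -1/8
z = -7/8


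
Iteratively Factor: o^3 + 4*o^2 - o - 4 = (o + 4)*(o^2 - 1) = (o - 1)*(o + 4)*(o + 1)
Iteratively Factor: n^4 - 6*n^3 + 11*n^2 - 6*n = (n - 2)*(n^3 - 4*n^2 + 3*n) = (n - 2)*(n - 1)*(n^2 - 3*n) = n*(n - 2)*(n - 1)*(n - 3)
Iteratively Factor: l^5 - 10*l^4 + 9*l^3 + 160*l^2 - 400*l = (l - 5)*(l^4 - 5*l^3 - 16*l^2 + 80*l) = (l - 5)^2*(l^3 - 16*l) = l*(l - 5)^2*(l^2 - 16) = l*(l - 5)^2*(l - 4)*(l + 4)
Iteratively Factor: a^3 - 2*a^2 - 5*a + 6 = (a + 2)*(a^2 - 4*a + 3) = (a - 1)*(a + 2)*(a - 3)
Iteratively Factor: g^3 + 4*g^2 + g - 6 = (g + 2)*(g^2 + 2*g - 3) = (g - 1)*(g + 2)*(g + 3)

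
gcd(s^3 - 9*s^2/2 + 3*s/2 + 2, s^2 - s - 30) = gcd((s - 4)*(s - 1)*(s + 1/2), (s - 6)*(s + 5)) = 1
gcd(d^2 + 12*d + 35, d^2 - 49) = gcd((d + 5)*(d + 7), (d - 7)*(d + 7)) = d + 7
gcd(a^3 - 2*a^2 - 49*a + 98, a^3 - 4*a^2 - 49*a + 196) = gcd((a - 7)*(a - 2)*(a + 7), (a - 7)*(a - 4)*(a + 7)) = a^2 - 49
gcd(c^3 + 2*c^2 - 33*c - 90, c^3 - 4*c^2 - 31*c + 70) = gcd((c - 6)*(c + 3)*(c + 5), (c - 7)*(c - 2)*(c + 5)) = c + 5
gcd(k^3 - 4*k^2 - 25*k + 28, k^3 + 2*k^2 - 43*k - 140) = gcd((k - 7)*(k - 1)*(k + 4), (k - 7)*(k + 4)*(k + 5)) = k^2 - 3*k - 28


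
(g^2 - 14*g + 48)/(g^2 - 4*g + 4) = (g^2 - 14*g + 48)/(g^2 - 4*g + 4)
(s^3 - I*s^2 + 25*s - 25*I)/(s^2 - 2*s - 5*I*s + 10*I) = (s^2 + 4*I*s + 5)/(s - 2)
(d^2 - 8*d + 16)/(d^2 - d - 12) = (d - 4)/(d + 3)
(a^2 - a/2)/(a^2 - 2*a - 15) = a*(1 - 2*a)/(2*(-a^2 + 2*a + 15))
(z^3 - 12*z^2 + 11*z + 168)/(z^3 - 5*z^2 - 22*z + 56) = (z^2 - 5*z - 24)/(z^2 + 2*z - 8)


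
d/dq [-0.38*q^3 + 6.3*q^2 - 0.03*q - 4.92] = -1.14*q^2 + 12.6*q - 0.03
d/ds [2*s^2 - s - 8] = 4*s - 1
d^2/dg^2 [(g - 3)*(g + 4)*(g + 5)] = 6*g + 12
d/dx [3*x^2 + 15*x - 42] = 6*x + 15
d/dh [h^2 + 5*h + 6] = 2*h + 5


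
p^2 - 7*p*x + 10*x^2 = (p - 5*x)*(p - 2*x)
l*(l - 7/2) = l^2 - 7*l/2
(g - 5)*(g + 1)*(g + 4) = g^3 - 21*g - 20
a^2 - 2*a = a*(a - 2)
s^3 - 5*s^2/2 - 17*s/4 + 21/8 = (s - 7/2)*(s - 1/2)*(s + 3/2)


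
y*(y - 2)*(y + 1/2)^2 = y^4 - y^3 - 7*y^2/4 - y/2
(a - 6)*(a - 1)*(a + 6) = a^3 - a^2 - 36*a + 36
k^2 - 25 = (k - 5)*(k + 5)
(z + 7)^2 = z^2 + 14*z + 49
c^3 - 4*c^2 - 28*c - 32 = (c - 8)*(c + 2)^2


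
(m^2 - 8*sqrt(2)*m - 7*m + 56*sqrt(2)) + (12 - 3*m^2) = -2*m^2 - 8*sqrt(2)*m - 7*m + 12 + 56*sqrt(2)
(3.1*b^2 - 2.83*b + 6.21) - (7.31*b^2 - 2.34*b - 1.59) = -4.21*b^2 - 0.49*b + 7.8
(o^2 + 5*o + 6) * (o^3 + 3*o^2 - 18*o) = o^5 + 8*o^4 + 3*o^3 - 72*o^2 - 108*o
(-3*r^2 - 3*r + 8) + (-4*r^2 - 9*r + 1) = -7*r^2 - 12*r + 9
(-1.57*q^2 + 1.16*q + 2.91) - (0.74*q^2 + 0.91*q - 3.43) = -2.31*q^2 + 0.25*q + 6.34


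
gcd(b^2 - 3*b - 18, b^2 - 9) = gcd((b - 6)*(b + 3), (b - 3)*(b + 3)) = b + 3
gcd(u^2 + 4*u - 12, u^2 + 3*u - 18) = u + 6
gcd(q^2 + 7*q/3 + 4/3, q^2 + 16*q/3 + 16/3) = q + 4/3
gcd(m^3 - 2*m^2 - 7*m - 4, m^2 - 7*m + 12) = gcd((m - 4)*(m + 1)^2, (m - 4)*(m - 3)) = m - 4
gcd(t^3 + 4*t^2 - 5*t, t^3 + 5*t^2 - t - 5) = t^2 + 4*t - 5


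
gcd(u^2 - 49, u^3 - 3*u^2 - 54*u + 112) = u + 7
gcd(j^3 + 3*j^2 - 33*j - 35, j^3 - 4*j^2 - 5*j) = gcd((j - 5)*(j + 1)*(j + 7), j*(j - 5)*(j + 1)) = j^2 - 4*j - 5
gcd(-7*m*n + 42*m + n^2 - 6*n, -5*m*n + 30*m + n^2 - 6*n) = n - 6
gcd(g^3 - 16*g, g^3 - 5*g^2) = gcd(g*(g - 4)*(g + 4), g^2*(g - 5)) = g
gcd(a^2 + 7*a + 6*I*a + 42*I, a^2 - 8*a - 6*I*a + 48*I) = 1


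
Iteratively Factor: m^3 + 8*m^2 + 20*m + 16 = (m + 2)*(m^2 + 6*m + 8) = (m + 2)*(m + 4)*(m + 2)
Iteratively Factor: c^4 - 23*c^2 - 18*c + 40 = (c - 1)*(c^3 + c^2 - 22*c - 40) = (c - 5)*(c - 1)*(c^2 + 6*c + 8) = (c - 5)*(c - 1)*(c + 2)*(c + 4)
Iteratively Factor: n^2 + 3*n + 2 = (n + 1)*(n + 2)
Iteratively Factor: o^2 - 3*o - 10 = (o - 5)*(o + 2)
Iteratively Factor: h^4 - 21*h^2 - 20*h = (h)*(h^3 - 21*h - 20) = h*(h + 4)*(h^2 - 4*h - 5) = h*(h + 1)*(h + 4)*(h - 5)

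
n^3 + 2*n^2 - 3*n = n*(n - 1)*(n + 3)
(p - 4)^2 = p^2 - 8*p + 16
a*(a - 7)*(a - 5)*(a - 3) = a^4 - 15*a^3 + 71*a^2 - 105*a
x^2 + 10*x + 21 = (x + 3)*(x + 7)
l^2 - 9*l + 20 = (l - 5)*(l - 4)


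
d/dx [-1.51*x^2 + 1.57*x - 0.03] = 1.57 - 3.02*x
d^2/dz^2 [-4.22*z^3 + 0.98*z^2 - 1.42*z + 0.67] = 1.96 - 25.32*z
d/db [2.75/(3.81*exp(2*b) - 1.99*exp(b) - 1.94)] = (5.4725 - 20.955*exp(b))*exp(b)/(-3.81*exp(2*b) + 1.99*exp(b) + 1.94)^2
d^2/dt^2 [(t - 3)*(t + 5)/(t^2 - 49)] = 4*(t^3 + 51*t^2 + 147*t + 833)/(t^6 - 147*t^4 + 7203*t^2 - 117649)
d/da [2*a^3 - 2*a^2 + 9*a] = 6*a^2 - 4*a + 9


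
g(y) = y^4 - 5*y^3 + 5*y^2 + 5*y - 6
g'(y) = 4*y^3 - 15*y^2 + 10*y + 5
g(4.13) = 38.65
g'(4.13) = 72.23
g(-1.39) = 13.87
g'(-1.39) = -48.62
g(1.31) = 0.84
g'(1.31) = 1.35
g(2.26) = -0.79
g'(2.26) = -2.84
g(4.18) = 42.37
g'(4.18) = 76.85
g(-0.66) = -5.49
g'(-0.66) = -9.28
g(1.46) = 0.94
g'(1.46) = 0.07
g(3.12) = 1.17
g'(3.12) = 11.67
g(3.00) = 0.00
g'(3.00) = 8.00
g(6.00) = 420.00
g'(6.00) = 389.00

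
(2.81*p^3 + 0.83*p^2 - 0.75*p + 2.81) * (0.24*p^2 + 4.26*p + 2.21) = 0.6744*p^5 + 12.1698*p^4 + 9.5659*p^3 - 0.6863*p^2 + 10.3131*p + 6.2101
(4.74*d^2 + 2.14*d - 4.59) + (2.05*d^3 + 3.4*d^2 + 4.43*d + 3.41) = 2.05*d^3 + 8.14*d^2 + 6.57*d - 1.18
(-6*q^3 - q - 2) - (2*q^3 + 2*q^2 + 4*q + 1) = -8*q^3 - 2*q^2 - 5*q - 3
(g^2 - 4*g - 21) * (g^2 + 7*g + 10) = g^4 + 3*g^3 - 39*g^2 - 187*g - 210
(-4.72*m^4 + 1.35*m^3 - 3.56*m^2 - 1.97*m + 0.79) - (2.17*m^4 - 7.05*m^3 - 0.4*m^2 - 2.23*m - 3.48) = -6.89*m^4 + 8.4*m^3 - 3.16*m^2 + 0.26*m + 4.27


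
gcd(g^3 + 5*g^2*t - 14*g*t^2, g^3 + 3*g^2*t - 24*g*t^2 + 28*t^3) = -g^2 - 5*g*t + 14*t^2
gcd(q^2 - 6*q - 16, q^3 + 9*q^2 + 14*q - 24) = 1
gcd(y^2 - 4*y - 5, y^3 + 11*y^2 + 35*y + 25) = y + 1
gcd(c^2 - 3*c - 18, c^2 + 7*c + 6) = 1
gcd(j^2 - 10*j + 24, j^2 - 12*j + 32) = j - 4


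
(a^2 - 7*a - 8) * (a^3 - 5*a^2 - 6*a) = a^5 - 12*a^4 + 21*a^3 + 82*a^2 + 48*a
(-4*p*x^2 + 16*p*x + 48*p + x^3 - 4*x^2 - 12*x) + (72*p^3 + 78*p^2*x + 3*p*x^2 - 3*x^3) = 72*p^3 + 78*p^2*x - p*x^2 + 16*p*x + 48*p - 2*x^3 - 4*x^2 - 12*x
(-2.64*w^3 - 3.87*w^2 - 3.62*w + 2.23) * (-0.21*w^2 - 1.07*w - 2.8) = 0.5544*w^5 + 3.6375*w^4 + 12.2931*w^3 + 14.2411*w^2 + 7.7499*w - 6.244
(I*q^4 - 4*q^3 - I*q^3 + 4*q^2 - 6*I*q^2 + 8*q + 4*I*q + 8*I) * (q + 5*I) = I*q^5 - 9*q^4 - I*q^4 + 9*q^3 - 26*I*q^3 + 38*q^2 + 24*I*q^2 - 20*q + 48*I*q - 40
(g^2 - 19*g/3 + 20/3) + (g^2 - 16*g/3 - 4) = 2*g^2 - 35*g/3 + 8/3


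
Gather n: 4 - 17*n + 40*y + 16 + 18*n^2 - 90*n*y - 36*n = 18*n^2 + n*(-90*y - 53) + 40*y + 20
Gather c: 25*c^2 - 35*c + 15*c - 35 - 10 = 25*c^2 - 20*c - 45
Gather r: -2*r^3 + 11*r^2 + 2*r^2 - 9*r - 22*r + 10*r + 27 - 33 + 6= -2*r^3 + 13*r^2 - 21*r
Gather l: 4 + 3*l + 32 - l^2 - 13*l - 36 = -l^2 - 10*l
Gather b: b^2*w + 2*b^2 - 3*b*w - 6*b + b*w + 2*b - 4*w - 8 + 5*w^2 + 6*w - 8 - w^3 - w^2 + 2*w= b^2*(w + 2) + b*(-2*w - 4) - w^3 + 4*w^2 + 4*w - 16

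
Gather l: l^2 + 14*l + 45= l^2 + 14*l + 45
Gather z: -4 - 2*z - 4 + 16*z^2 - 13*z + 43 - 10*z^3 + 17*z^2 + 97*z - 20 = -10*z^3 + 33*z^2 + 82*z + 15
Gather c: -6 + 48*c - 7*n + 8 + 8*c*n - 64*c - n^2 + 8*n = c*(8*n - 16) - n^2 + n + 2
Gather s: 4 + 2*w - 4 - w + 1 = w + 1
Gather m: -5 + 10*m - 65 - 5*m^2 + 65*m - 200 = -5*m^2 + 75*m - 270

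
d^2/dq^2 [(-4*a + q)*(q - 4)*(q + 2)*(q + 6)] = -24*a*q - 32*a + 12*q^2 + 24*q - 40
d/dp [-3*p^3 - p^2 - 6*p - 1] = -9*p^2 - 2*p - 6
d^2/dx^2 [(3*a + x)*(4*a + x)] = 2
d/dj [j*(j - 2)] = 2*j - 2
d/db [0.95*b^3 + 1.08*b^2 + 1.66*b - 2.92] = 2.85*b^2 + 2.16*b + 1.66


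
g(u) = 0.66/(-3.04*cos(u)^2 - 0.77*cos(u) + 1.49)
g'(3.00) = 0.92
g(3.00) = -0.91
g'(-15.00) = -16.08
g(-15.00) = 2.06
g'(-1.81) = -0.19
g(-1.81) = 0.44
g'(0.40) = -0.51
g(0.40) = -0.37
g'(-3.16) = 0.11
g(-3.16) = -0.85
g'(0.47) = -0.71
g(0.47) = -0.41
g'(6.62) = -0.38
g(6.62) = -0.34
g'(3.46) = -3.81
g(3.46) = -1.27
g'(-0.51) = 0.87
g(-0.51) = -0.44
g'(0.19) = -0.17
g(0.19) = -0.30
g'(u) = 0.66*(-6.08*sin(u)*cos(u) - 0.77*sin(u))/(-3.04*cos(u)^2 - 0.77*cos(u) + 1.49)^2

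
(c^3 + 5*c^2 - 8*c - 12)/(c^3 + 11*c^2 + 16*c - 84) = (c + 1)/(c + 7)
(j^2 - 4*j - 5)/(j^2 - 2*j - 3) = (j - 5)/(j - 3)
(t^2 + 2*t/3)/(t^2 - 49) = t*(3*t + 2)/(3*(t^2 - 49))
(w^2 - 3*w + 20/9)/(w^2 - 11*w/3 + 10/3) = (w - 4/3)/(w - 2)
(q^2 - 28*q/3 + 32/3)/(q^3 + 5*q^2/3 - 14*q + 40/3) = (q - 8)/(q^2 + 3*q - 10)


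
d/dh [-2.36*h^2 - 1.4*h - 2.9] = -4.72*h - 1.4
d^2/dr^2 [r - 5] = 0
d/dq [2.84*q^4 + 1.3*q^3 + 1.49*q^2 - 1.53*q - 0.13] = 11.36*q^3 + 3.9*q^2 + 2.98*q - 1.53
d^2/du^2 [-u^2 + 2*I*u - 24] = -2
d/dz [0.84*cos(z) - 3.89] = -0.84*sin(z)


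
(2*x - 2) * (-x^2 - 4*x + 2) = -2*x^3 - 6*x^2 + 12*x - 4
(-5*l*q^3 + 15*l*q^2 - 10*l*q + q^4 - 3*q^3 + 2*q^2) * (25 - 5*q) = 25*l*q^4 - 200*l*q^3 + 425*l*q^2 - 250*l*q - 5*q^5 + 40*q^4 - 85*q^3 + 50*q^2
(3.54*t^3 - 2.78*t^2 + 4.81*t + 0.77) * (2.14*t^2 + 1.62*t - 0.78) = 7.5756*t^5 - 0.214399999999999*t^4 + 3.0286*t^3 + 11.6084*t^2 - 2.5044*t - 0.6006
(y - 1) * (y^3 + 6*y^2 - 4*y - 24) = y^4 + 5*y^3 - 10*y^2 - 20*y + 24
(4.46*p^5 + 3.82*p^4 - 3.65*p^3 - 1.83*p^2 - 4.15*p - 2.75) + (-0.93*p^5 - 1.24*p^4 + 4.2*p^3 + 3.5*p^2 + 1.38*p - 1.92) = 3.53*p^5 + 2.58*p^4 + 0.55*p^3 + 1.67*p^2 - 2.77*p - 4.67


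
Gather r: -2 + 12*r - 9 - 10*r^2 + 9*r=-10*r^2 + 21*r - 11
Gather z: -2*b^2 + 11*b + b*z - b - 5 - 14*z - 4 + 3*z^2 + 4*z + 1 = -2*b^2 + 10*b + 3*z^2 + z*(b - 10) - 8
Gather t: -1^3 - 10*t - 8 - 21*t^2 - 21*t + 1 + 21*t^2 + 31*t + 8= 0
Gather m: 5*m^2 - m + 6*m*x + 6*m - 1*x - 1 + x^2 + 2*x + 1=5*m^2 + m*(6*x + 5) + x^2 + x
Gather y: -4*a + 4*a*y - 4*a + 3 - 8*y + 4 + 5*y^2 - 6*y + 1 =-8*a + 5*y^2 + y*(4*a - 14) + 8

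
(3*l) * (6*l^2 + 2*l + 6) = 18*l^3 + 6*l^2 + 18*l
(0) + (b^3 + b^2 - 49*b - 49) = b^3 + b^2 - 49*b - 49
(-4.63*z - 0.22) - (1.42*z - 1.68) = 1.46 - 6.05*z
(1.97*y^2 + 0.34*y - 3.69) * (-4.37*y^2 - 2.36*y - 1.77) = -8.6089*y^4 - 6.135*y^3 + 11.836*y^2 + 8.1066*y + 6.5313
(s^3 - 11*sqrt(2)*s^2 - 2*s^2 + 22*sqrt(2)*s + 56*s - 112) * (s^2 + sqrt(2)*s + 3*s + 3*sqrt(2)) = s^5 - 10*sqrt(2)*s^4 + s^4 - 10*sqrt(2)*s^3 + 28*s^3 + 34*s^2 + 116*sqrt(2)*s^2 - 204*s + 56*sqrt(2)*s - 336*sqrt(2)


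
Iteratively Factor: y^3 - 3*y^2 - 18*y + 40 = (y - 5)*(y^2 + 2*y - 8) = (y - 5)*(y - 2)*(y + 4)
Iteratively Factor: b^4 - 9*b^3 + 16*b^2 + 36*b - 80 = (b + 2)*(b^3 - 11*b^2 + 38*b - 40) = (b - 5)*(b + 2)*(b^2 - 6*b + 8) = (b - 5)*(b - 2)*(b + 2)*(b - 4)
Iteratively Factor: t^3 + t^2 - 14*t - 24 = (t - 4)*(t^2 + 5*t + 6) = (t - 4)*(t + 3)*(t + 2)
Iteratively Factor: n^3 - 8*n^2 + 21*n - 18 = (n - 3)*(n^2 - 5*n + 6) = (n - 3)*(n - 2)*(n - 3)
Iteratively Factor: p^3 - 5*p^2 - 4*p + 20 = (p - 5)*(p^2 - 4) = (p - 5)*(p + 2)*(p - 2)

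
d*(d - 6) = d^2 - 6*d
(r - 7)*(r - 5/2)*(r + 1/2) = r^3 - 9*r^2 + 51*r/4 + 35/4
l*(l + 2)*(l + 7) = l^3 + 9*l^2 + 14*l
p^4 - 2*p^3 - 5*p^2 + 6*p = p*(p - 3)*(p - 1)*(p + 2)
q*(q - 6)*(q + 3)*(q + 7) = q^4 + 4*q^3 - 39*q^2 - 126*q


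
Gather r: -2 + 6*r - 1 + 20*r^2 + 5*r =20*r^2 + 11*r - 3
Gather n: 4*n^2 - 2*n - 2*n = 4*n^2 - 4*n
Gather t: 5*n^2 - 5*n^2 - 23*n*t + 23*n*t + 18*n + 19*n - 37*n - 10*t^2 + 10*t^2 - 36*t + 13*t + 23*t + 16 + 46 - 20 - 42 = 0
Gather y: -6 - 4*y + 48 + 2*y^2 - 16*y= 2*y^2 - 20*y + 42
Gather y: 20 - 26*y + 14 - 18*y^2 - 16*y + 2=-18*y^2 - 42*y + 36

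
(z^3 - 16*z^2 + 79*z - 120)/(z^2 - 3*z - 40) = (z^2 - 8*z + 15)/(z + 5)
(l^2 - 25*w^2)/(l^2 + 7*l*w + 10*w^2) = (l - 5*w)/(l + 2*w)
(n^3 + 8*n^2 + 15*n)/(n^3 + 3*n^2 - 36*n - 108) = n*(n + 5)/(n^2 - 36)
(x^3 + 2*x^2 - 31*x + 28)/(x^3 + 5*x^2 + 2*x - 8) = (x^2 + 3*x - 28)/(x^2 + 6*x + 8)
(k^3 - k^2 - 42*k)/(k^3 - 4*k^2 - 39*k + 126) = k/(k - 3)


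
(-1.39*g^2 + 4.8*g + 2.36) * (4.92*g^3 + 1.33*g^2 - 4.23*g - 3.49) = -6.8388*g^5 + 21.7673*g^4 + 23.8749*g^3 - 12.3141*g^2 - 26.7348*g - 8.2364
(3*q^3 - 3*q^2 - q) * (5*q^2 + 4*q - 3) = 15*q^5 - 3*q^4 - 26*q^3 + 5*q^2 + 3*q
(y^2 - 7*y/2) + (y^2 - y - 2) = 2*y^2 - 9*y/2 - 2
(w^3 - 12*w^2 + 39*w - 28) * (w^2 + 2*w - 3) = w^5 - 10*w^4 + 12*w^3 + 86*w^2 - 173*w + 84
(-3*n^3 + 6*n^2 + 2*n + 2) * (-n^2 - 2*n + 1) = 3*n^5 - 17*n^3 - 2*n + 2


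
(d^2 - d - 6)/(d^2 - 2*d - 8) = (d - 3)/(d - 4)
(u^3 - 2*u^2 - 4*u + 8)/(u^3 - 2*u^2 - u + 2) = (u^2 - 4)/(u^2 - 1)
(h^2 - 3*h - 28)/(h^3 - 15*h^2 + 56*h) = (h + 4)/(h*(h - 8))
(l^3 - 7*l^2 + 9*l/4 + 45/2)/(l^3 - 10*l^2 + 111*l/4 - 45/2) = (2*l + 3)/(2*l - 3)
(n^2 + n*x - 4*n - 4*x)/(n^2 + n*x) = (n - 4)/n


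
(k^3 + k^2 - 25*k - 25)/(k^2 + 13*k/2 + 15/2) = 2*(k^2 - 4*k - 5)/(2*k + 3)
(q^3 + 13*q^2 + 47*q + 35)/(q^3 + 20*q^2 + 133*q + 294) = (q^2 + 6*q + 5)/(q^2 + 13*q + 42)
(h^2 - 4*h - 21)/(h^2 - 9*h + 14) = (h + 3)/(h - 2)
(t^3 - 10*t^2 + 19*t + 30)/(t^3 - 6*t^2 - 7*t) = (t^2 - 11*t + 30)/(t*(t - 7))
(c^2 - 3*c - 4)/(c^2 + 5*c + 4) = (c - 4)/(c + 4)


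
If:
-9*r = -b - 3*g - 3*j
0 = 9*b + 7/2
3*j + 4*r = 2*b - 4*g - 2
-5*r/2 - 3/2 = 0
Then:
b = -7/18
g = 139/30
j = -851/135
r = -3/5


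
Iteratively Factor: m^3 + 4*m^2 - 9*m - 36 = (m + 4)*(m^2 - 9) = (m + 3)*(m + 4)*(m - 3)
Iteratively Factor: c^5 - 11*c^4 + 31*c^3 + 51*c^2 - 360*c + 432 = (c - 3)*(c^4 - 8*c^3 + 7*c^2 + 72*c - 144) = (c - 4)*(c - 3)*(c^3 - 4*c^2 - 9*c + 36) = (c - 4)*(c - 3)^2*(c^2 - c - 12) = (c - 4)^2*(c - 3)^2*(c + 3)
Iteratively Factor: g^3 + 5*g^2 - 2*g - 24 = (g + 4)*(g^2 + g - 6) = (g - 2)*(g + 4)*(g + 3)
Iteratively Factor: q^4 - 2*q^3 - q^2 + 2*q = (q - 2)*(q^3 - q) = (q - 2)*(q + 1)*(q^2 - q) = q*(q - 2)*(q + 1)*(q - 1)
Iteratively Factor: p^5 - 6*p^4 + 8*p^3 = (p)*(p^4 - 6*p^3 + 8*p^2) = p*(p - 2)*(p^3 - 4*p^2) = p^2*(p - 2)*(p^2 - 4*p) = p^2*(p - 4)*(p - 2)*(p)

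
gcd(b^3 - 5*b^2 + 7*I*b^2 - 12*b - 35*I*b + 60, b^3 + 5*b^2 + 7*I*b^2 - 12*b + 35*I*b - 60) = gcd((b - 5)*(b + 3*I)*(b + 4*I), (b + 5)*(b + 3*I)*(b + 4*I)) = b^2 + 7*I*b - 12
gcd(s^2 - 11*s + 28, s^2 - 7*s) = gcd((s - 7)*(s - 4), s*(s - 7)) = s - 7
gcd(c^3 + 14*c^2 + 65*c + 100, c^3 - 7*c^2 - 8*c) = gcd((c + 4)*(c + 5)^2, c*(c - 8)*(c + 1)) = 1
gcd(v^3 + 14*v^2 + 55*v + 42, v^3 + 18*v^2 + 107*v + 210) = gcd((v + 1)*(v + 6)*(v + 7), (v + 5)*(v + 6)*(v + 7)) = v^2 + 13*v + 42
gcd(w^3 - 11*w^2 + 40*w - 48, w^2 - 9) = w - 3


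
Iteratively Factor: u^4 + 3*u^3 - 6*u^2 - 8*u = (u)*(u^3 + 3*u^2 - 6*u - 8) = u*(u - 2)*(u^2 + 5*u + 4) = u*(u - 2)*(u + 1)*(u + 4)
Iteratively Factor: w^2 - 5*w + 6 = (w - 3)*(w - 2)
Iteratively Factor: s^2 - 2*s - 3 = (s + 1)*(s - 3)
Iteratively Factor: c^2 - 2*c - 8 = (c - 4)*(c + 2)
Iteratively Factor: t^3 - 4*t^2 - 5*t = (t - 5)*(t^2 + t) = (t - 5)*(t + 1)*(t)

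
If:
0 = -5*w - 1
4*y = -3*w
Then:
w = -1/5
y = 3/20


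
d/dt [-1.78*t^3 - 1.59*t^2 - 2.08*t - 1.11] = -5.34*t^2 - 3.18*t - 2.08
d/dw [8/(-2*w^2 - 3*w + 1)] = 8*(4*w + 3)/(2*w^2 + 3*w - 1)^2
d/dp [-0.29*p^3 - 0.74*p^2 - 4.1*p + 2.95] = -0.87*p^2 - 1.48*p - 4.1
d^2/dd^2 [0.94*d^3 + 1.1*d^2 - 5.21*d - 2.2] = 5.64*d + 2.2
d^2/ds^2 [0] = 0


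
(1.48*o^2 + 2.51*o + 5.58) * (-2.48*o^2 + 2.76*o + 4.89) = -3.6704*o^4 - 2.14*o^3 + 0.326399999999999*o^2 + 27.6747*o + 27.2862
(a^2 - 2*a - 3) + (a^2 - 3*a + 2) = 2*a^2 - 5*a - 1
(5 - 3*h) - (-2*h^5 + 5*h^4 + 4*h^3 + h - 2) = 2*h^5 - 5*h^4 - 4*h^3 - 4*h + 7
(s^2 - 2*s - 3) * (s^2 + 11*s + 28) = s^4 + 9*s^3 + 3*s^2 - 89*s - 84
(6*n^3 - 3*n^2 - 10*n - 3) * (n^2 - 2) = 6*n^5 - 3*n^4 - 22*n^3 + 3*n^2 + 20*n + 6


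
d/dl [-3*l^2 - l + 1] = -6*l - 1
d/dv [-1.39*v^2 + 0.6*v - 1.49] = 0.6 - 2.78*v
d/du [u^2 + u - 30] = 2*u + 1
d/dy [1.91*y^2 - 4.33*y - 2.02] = 3.82*y - 4.33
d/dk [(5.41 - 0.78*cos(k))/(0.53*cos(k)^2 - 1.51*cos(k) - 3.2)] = (-0.4134*cos(k)^2 + 5.7346*cos(k) - 10.6651)*sin(k)/(0.2809*cos(k)^4 - 1.6006*cos(k)^3 - 1.1119*cos(k)^2 + 9.664*cos(k) + 10.24)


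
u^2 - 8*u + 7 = (u - 7)*(u - 1)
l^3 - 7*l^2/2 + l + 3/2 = (l - 3)*(l - 1)*(l + 1/2)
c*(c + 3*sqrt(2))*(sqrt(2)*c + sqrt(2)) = sqrt(2)*c^3 + sqrt(2)*c^2 + 6*c^2 + 6*c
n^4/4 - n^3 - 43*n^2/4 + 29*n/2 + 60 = (n/4 + 1/2)*(n - 8)*(n - 3)*(n + 5)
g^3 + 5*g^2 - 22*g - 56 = (g - 4)*(g + 2)*(g + 7)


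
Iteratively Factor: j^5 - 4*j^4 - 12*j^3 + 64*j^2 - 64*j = (j + 4)*(j^4 - 8*j^3 + 20*j^2 - 16*j) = (j - 2)*(j + 4)*(j^3 - 6*j^2 + 8*j) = (j - 2)^2*(j + 4)*(j^2 - 4*j) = (j - 4)*(j - 2)^2*(j + 4)*(j)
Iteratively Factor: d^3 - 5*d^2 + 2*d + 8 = (d - 2)*(d^2 - 3*d - 4) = (d - 4)*(d - 2)*(d + 1)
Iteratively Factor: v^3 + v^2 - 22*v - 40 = (v + 4)*(v^2 - 3*v - 10) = (v + 2)*(v + 4)*(v - 5)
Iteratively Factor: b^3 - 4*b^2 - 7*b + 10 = (b - 1)*(b^2 - 3*b - 10) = (b - 1)*(b + 2)*(b - 5)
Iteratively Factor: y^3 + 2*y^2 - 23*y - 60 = (y + 4)*(y^2 - 2*y - 15) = (y - 5)*(y + 4)*(y + 3)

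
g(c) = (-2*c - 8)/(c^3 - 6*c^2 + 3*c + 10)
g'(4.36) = 2.21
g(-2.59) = 0.05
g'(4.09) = 0.92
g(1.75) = -5.15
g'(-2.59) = 0.09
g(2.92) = 1.85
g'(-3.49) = 0.02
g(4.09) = 1.67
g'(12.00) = 0.01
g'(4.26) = 1.58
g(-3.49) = 0.01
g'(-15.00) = 0.00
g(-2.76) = 0.04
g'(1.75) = -21.19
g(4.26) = 1.88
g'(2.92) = -1.32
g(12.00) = -0.04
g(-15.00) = 0.00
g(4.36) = 2.07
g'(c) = (-2*c - 8)*(-3*c^2 + 12*c - 3)/(c^3 - 6*c^2 + 3*c + 10)^2 - 2/(c^3 - 6*c^2 + 3*c + 10) = 2*(-c^3 + 6*c^2 - 3*c + 3*(c + 4)*(c^2 - 4*c + 1) - 10)/(c^3 - 6*c^2 + 3*c + 10)^2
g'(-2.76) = 0.07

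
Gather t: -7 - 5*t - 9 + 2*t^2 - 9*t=2*t^2 - 14*t - 16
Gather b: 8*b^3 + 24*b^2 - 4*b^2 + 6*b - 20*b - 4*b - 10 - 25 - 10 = 8*b^3 + 20*b^2 - 18*b - 45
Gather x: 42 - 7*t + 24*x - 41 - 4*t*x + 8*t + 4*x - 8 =t + x*(28 - 4*t) - 7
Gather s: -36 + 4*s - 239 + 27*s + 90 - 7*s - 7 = 24*s - 192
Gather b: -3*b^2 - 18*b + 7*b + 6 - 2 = -3*b^2 - 11*b + 4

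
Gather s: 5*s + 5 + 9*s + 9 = 14*s + 14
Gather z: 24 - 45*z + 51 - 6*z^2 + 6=-6*z^2 - 45*z + 81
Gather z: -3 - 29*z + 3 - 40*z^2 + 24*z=-40*z^2 - 5*z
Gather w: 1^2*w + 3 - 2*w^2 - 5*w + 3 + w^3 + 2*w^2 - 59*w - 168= w^3 - 63*w - 162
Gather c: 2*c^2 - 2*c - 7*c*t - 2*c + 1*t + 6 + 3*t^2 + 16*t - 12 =2*c^2 + c*(-7*t - 4) + 3*t^2 + 17*t - 6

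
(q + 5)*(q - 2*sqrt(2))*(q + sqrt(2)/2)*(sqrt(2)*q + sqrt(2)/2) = sqrt(2)*q^4 - 3*q^3 + 11*sqrt(2)*q^3/2 - 33*q^2/2 + sqrt(2)*q^2/2 - 11*sqrt(2)*q - 15*q/2 - 5*sqrt(2)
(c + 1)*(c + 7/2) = c^2 + 9*c/2 + 7/2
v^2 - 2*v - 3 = (v - 3)*(v + 1)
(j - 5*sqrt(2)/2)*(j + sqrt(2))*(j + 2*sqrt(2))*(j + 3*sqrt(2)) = j^4 + 7*sqrt(2)*j^3/2 - 8*j^2 - 43*sqrt(2)*j - 60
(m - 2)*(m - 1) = m^2 - 3*m + 2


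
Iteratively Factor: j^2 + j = (j + 1)*(j)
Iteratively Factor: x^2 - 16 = (x - 4)*(x + 4)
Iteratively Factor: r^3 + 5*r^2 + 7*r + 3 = (r + 3)*(r^2 + 2*r + 1) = (r + 1)*(r + 3)*(r + 1)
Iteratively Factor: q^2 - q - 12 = (q + 3)*(q - 4)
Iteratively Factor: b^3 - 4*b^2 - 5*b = (b)*(b^2 - 4*b - 5) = b*(b + 1)*(b - 5)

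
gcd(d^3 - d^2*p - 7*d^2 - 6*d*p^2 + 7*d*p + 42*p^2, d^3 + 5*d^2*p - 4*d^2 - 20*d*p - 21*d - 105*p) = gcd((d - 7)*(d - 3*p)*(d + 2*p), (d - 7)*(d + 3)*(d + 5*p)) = d - 7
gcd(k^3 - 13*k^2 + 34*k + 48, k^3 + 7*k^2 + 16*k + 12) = 1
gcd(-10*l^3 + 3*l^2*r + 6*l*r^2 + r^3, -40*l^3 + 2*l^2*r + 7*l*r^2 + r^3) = 5*l + r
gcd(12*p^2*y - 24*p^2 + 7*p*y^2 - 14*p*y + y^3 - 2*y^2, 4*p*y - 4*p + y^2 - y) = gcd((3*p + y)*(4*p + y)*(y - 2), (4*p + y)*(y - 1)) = 4*p + y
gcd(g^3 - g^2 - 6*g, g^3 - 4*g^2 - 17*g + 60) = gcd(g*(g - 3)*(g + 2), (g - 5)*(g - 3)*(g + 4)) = g - 3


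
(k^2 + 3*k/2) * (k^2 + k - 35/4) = k^4 + 5*k^3/2 - 29*k^2/4 - 105*k/8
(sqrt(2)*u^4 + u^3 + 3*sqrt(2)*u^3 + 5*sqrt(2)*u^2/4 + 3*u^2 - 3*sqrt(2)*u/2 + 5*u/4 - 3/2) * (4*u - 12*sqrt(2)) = 4*sqrt(2)*u^5 - 20*u^4 + 12*sqrt(2)*u^4 - 60*u^3 - 7*sqrt(2)*u^3 - 42*sqrt(2)*u^2 - 25*u^2 - 15*sqrt(2)*u + 30*u + 18*sqrt(2)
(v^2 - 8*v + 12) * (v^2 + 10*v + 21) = v^4 + 2*v^3 - 47*v^2 - 48*v + 252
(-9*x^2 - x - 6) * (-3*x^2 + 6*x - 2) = 27*x^4 - 51*x^3 + 30*x^2 - 34*x + 12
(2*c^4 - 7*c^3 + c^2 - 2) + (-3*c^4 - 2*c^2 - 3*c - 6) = -c^4 - 7*c^3 - c^2 - 3*c - 8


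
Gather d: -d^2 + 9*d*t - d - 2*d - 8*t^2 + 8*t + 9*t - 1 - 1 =-d^2 + d*(9*t - 3) - 8*t^2 + 17*t - 2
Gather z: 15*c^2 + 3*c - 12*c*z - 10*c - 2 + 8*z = 15*c^2 - 7*c + z*(8 - 12*c) - 2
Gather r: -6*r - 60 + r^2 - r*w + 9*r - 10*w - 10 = r^2 + r*(3 - w) - 10*w - 70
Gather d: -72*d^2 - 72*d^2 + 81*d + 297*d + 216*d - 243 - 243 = -144*d^2 + 594*d - 486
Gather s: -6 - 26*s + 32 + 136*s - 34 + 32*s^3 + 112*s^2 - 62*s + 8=32*s^3 + 112*s^2 + 48*s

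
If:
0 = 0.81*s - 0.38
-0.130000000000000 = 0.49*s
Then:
No Solution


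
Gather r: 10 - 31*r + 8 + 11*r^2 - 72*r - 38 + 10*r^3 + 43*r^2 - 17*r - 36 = 10*r^3 + 54*r^2 - 120*r - 56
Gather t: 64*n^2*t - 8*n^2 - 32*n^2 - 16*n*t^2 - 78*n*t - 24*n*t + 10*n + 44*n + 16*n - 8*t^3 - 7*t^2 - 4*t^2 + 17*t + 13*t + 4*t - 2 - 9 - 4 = -40*n^2 + 70*n - 8*t^3 + t^2*(-16*n - 11) + t*(64*n^2 - 102*n + 34) - 15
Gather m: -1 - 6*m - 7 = -6*m - 8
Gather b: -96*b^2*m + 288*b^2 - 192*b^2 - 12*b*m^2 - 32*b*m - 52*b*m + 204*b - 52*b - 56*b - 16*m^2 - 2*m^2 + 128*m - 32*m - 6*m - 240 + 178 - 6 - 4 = b^2*(96 - 96*m) + b*(-12*m^2 - 84*m + 96) - 18*m^2 + 90*m - 72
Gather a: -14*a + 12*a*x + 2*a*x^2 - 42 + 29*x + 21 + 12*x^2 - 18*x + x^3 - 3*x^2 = a*(2*x^2 + 12*x - 14) + x^3 + 9*x^2 + 11*x - 21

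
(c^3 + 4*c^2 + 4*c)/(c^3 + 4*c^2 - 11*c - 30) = c*(c + 2)/(c^2 + 2*c - 15)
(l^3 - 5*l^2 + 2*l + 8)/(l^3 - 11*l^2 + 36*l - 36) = (l^2 - 3*l - 4)/(l^2 - 9*l + 18)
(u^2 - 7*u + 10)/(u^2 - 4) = (u - 5)/(u + 2)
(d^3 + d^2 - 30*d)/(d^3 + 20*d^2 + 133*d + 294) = d*(d - 5)/(d^2 + 14*d + 49)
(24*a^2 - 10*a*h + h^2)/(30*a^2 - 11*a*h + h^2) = (4*a - h)/(5*a - h)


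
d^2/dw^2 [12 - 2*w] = 0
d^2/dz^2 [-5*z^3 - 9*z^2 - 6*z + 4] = -30*z - 18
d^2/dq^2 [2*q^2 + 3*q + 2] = 4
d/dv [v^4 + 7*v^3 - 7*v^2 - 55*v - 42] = 4*v^3 + 21*v^2 - 14*v - 55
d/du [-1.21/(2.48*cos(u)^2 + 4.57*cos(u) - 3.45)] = -(6.0016*cos(u) + 5.5297)*sin(u)/(2.48*cos(u)^2 + 4.57*cos(u) - 3.45)^2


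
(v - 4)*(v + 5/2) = v^2 - 3*v/2 - 10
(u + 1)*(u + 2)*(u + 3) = u^3 + 6*u^2 + 11*u + 6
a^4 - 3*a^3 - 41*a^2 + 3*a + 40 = (a - 8)*(a - 1)*(a + 1)*(a + 5)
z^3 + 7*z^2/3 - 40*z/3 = z*(z - 8/3)*(z + 5)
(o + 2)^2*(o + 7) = o^3 + 11*o^2 + 32*o + 28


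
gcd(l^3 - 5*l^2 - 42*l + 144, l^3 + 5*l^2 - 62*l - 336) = l^2 - 2*l - 48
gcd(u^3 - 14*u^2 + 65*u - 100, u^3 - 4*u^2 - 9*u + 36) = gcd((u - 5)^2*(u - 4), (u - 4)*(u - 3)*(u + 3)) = u - 4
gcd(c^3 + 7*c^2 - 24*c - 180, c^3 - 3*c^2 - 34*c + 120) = c^2 + c - 30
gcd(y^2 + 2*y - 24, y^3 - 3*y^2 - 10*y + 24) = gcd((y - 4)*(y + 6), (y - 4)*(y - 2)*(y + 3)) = y - 4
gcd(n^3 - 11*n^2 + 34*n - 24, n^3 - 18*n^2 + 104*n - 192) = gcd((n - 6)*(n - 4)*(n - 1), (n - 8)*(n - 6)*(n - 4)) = n^2 - 10*n + 24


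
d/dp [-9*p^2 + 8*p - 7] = 8 - 18*p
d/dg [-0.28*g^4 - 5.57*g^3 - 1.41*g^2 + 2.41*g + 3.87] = -1.12*g^3 - 16.71*g^2 - 2.82*g + 2.41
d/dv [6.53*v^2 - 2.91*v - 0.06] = 13.06*v - 2.91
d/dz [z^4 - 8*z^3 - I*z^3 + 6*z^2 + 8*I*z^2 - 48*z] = 4*z^3 + z^2*(-24 - 3*I) + z*(12 + 16*I) - 48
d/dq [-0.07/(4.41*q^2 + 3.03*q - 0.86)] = (0.6174*q + 0.2121)/(4.41*q^2 + 3.03*q - 0.86)^2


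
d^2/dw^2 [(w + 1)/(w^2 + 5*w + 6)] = 2*((w + 1)*(2*w + 5)^2 - 3*(w + 2)*(w^2 + 5*w + 6))/(w^2 + 5*w + 6)^3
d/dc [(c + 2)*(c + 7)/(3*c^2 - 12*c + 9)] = (-13*c^2 - 22*c + 83)/(3*(c^4 - 8*c^3 + 22*c^2 - 24*c + 9))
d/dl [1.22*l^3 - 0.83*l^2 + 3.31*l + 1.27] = 3.66*l^2 - 1.66*l + 3.31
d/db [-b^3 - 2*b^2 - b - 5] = -3*b^2 - 4*b - 1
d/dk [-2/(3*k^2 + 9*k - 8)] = 6*(2*k + 3)/(3*k^2 + 9*k - 8)^2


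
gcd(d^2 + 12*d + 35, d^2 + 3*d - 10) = d + 5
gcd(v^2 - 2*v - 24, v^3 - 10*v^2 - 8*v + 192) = v^2 - 2*v - 24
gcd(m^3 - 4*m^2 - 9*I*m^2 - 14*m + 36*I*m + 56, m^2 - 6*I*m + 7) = m - 7*I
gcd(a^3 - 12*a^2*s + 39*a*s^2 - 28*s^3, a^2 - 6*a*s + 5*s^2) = -a + s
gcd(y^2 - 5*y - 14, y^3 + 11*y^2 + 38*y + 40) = y + 2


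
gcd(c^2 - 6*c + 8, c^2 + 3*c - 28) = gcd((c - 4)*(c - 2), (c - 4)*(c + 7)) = c - 4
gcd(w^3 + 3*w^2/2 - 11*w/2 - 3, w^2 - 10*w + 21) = 1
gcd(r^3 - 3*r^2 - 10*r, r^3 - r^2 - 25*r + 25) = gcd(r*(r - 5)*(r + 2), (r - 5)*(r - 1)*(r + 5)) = r - 5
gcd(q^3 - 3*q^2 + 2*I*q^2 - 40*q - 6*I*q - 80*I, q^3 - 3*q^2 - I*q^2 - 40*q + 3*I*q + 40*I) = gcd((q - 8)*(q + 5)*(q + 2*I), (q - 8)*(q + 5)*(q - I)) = q^2 - 3*q - 40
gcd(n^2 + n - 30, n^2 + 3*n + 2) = 1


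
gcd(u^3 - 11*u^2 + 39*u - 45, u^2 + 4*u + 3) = 1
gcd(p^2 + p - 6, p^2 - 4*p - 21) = p + 3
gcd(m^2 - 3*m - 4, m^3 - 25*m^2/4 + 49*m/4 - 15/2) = 1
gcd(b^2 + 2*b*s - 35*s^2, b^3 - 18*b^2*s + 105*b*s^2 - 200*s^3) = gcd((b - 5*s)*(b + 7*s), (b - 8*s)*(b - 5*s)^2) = -b + 5*s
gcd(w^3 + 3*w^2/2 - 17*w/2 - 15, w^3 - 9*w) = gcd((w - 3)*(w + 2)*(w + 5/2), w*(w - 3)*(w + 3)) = w - 3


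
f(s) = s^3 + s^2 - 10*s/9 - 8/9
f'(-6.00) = 94.89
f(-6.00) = -174.22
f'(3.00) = 31.89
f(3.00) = 31.78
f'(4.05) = 56.20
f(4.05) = 77.44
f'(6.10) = 122.72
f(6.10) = 256.52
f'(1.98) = 14.61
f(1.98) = 8.59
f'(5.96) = 117.37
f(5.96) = 239.72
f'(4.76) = 76.38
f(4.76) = 124.33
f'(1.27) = 6.27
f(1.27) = 1.36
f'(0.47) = 0.49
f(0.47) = -1.09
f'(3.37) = 39.70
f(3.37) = 45.00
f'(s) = 3*s^2 + 2*s - 10/9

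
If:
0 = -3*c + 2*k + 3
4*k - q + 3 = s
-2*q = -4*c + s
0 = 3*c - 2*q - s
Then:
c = 0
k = -3/2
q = 3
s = -6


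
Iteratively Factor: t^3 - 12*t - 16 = (t - 4)*(t^2 + 4*t + 4) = (t - 4)*(t + 2)*(t + 2)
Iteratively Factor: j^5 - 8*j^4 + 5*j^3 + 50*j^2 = (j)*(j^4 - 8*j^3 + 5*j^2 + 50*j) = j*(j + 2)*(j^3 - 10*j^2 + 25*j) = j*(j - 5)*(j + 2)*(j^2 - 5*j) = j^2*(j - 5)*(j + 2)*(j - 5)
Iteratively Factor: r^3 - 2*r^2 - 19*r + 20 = (r + 4)*(r^2 - 6*r + 5) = (r - 5)*(r + 4)*(r - 1)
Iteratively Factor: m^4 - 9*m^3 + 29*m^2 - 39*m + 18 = (m - 2)*(m^3 - 7*m^2 + 15*m - 9) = (m - 3)*(m - 2)*(m^2 - 4*m + 3) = (m - 3)*(m - 2)*(m - 1)*(m - 3)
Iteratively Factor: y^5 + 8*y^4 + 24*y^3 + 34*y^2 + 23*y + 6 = (y + 2)*(y^4 + 6*y^3 + 12*y^2 + 10*y + 3) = (y + 1)*(y + 2)*(y^3 + 5*y^2 + 7*y + 3) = (y + 1)*(y + 2)*(y + 3)*(y^2 + 2*y + 1) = (y + 1)^2*(y + 2)*(y + 3)*(y + 1)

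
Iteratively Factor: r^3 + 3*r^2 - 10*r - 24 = (r + 4)*(r^2 - r - 6) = (r + 2)*(r + 4)*(r - 3)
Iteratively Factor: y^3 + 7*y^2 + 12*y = (y + 4)*(y^2 + 3*y) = y*(y + 4)*(y + 3)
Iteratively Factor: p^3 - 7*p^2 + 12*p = (p - 3)*(p^2 - 4*p) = p*(p - 3)*(p - 4)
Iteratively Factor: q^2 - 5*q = (q - 5)*(q)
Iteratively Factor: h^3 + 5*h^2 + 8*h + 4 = (h + 1)*(h^2 + 4*h + 4) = (h + 1)*(h + 2)*(h + 2)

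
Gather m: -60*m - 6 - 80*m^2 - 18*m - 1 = -80*m^2 - 78*m - 7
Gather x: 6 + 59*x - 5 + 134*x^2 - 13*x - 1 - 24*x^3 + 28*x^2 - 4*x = -24*x^3 + 162*x^2 + 42*x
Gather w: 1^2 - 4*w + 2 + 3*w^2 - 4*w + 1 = 3*w^2 - 8*w + 4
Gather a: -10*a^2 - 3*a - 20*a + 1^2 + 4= -10*a^2 - 23*a + 5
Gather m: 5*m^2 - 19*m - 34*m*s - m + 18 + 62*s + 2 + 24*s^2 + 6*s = 5*m^2 + m*(-34*s - 20) + 24*s^2 + 68*s + 20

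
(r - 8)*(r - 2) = r^2 - 10*r + 16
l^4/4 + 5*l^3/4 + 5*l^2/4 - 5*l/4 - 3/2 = (l/4 + 1/2)*(l - 1)*(l + 1)*(l + 3)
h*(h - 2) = h^2 - 2*h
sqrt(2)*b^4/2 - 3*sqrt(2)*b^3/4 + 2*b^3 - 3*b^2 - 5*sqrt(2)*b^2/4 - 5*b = b*(b - 5/2)*(b + 2*sqrt(2))*(sqrt(2)*b/2 + sqrt(2)/2)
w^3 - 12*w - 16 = (w - 4)*(w + 2)^2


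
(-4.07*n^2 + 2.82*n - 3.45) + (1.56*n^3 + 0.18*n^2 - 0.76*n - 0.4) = 1.56*n^3 - 3.89*n^2 + 2.06*n - 3.85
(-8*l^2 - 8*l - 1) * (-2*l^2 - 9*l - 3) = 16*l^4 + 88*l^3 + 98*l^2 + 33*l + 3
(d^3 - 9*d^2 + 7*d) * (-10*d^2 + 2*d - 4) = -10*d^5 + 92*d^4 - 92*d^3 + 50*d^2 - 28*d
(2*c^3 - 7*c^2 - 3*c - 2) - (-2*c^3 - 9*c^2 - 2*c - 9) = 4*c^3 + 2*c^2 - c + 7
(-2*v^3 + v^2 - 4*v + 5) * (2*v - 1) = -4*v^4 + 4*v^3 - 9*v^2 + 14*v - 5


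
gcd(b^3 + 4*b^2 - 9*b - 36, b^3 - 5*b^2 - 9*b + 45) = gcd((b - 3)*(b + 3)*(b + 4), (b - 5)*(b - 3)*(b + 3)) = b^2 - 9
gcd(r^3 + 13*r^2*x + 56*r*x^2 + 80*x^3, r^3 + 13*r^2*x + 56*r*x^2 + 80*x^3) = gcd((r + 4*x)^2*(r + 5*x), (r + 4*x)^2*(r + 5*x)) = r^3 + 13*r^2*x + 56*r*x^2 + 80*x^3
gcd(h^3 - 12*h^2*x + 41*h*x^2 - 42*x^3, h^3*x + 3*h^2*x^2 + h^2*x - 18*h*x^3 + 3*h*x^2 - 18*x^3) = -h + 3*x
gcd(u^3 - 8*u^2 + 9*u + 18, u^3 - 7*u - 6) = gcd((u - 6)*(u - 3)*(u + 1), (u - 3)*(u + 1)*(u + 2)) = u^2 - 2*u - 3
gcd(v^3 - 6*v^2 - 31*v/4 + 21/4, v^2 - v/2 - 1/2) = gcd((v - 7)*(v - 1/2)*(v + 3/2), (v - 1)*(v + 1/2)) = 1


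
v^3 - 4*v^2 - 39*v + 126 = (v - 7)*(v - 3)*(v + 6)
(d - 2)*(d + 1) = d^2 - d - 2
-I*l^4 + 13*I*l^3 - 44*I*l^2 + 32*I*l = l*(l - 8)*(l - 4)*(-I*l + I)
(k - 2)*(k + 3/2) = k^2 - k/2 - 3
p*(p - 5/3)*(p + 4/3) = p^3 - p^2/3 - 20*p/9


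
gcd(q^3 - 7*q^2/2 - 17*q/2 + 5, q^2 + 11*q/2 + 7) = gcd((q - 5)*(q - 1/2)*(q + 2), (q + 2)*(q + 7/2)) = q + 2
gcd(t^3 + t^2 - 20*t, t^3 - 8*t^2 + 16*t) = t^2 - 4*t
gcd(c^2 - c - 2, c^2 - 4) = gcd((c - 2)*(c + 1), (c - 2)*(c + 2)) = c - 2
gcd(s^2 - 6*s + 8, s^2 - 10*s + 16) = s - 2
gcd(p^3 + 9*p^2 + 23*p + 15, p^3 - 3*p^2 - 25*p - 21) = p^2 + 4*p + 3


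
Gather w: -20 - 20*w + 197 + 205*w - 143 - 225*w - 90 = -40*w - 56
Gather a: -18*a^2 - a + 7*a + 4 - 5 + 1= -18*a^2 + 6*a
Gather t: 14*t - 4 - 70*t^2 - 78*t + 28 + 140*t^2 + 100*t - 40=70*t^2 + 36*t - 16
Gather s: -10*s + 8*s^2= 8*s^2 - 10*s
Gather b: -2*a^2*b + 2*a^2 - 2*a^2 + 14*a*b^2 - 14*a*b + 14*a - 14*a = 14*a*b^2 + b*(-2*a^2 - 14*a)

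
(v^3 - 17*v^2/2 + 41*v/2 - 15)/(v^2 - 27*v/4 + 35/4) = 2*(2*v^2 - 7*v + 6)/(4*v - 7)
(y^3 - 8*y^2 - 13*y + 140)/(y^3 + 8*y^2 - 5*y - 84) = (y^2 - 12*y + 35)/(y^2 + 4*y - 21)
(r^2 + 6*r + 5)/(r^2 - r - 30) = (r + 1)/(r - 6)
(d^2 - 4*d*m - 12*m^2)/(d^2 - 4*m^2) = (d - 6*m)/(d - 2*m)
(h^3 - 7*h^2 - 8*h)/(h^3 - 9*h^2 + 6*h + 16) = h/(h - 2)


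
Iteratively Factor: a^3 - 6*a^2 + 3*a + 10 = (a + 1)*(a^2 - 7*a + 10) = (a - 2)*(a + 1)*(a - 5)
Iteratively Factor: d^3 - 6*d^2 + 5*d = (d)*(d^2 - 6*d + 5) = d*(d - 1)*(d - 5)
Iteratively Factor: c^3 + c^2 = (c + 1)*(c^2) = c*(c + 1)*(c)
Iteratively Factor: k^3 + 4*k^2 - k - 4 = (k + 4)*(k^2 - 1) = (k + 1)*(k + 4)*(k - 1)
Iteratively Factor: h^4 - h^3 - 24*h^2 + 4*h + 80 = (h - 2)*(h^3 + h^2 - 22*h - 40) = (h - 2)*(h + 2)*(h^2 - h - 20) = (h - 2)*(h + 2)*(h + 4)*(h - 5)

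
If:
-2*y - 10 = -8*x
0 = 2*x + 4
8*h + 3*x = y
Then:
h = -7/8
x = -2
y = -13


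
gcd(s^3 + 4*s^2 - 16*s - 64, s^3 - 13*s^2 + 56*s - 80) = s - 4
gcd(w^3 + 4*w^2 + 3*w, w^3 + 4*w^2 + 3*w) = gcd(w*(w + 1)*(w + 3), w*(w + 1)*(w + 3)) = w^3 + 4*w^2 + 3*w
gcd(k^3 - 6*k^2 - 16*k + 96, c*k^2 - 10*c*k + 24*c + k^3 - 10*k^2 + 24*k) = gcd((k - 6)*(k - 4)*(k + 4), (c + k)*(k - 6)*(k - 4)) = k^2 - 10*k + 24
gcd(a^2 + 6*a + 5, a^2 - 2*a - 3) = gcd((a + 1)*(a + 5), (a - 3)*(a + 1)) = a + 1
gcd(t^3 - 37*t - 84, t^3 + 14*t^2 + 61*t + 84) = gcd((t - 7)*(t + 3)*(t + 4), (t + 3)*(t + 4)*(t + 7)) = t^2 + 7*t + 12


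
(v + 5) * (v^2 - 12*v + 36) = v^3 - 7*v^2 - 24*v + 180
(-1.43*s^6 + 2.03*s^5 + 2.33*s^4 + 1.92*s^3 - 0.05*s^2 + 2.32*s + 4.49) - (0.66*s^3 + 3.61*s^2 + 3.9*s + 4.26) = -1.43*s^6 + 2.03*s^5 + 2.33*s^4 + 1.26*s^3 - 3.66*s^2 - 1.58*s + 0.23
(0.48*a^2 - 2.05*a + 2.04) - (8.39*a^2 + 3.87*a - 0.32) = -7.91*a^2 - 5.92*a + 2.36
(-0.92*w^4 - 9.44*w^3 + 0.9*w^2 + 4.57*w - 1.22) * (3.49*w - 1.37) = -3.2108*w^5 - 31.6852*w^4 + 16.0738*w^3 + 14.7163*w^2 - 10.5187*w + 1.6714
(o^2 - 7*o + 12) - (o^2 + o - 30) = 42 - 8*o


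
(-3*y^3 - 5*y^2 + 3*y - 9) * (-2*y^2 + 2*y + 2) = 6*y^5 + 4*y^4 - 22*y^3 + 14*y^2 - 12*y - 18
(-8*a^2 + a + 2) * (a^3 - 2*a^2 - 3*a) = -8*a^5 + 17*a^4 + 24*a^3 - 7*a^2 - 6*a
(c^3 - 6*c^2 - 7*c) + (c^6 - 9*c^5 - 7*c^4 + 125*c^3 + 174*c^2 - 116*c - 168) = c^6 - 9*c^5 - 7*c^4 + 126*c^3 + 168*c^2 - 123*c - 168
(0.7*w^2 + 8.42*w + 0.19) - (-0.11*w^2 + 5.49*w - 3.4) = 0.81*w^2 + 2.93*w + 3.59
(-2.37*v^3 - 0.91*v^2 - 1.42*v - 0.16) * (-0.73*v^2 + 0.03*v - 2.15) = 1.7301*v^5 + 0.5932*v^4 + 6.1048*v^3 + 2.0307*v^2 + 3.0482*v + 0.344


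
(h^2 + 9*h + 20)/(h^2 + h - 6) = (h^2 + 9*h + 20)/(h^2 + h - 6)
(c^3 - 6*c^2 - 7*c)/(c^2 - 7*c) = c + 1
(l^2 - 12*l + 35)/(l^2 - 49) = (l - 5)/(l + 7)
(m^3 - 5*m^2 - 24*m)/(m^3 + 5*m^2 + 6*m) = (m - 8)/(m + 2)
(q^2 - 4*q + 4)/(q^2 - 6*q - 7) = (-q^2 + 4*q - 4)/(-q^2 + 6*q + 7)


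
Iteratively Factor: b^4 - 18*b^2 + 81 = (b + 3)*(b^3 - 3*b^2 - 9*b + 27) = (b - 3)*(b + 3)*(b^2 - 9) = (b - 3)*(b + 3)^2*(b - 3)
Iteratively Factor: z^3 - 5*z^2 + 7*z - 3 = (z - 1)*(z^2 - 4*z + 3) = (z - 1)^2*(z - 3)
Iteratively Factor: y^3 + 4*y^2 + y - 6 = (y - 1)*(y^2 + 5*y + 6) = (y - 1)*(y + 3)*(y + 2)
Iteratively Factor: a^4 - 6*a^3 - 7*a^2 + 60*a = (a - 4)*(a^3 - 2*a^2 - 15*a) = a*(a - 4)*(a^2 - 2*a - 15) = a*(a - 4)*(a + 3)*(a - 5)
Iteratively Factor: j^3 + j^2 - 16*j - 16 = (j - 4)*(j^2 + 5*j + 4) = (j - 4)*(j + 4)*(j + 1)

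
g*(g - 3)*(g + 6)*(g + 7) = g^4 + 10*g^3 + 3*g^2 - 126*g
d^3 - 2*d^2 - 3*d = d*(d - 3)*(d + 1)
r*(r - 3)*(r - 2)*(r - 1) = r^4 - 6*r^3 + 11*r^2 - 6*r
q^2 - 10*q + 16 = (q - 8)*(q - 2)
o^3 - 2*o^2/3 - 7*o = o*(o - 3)*(o + 7/3)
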